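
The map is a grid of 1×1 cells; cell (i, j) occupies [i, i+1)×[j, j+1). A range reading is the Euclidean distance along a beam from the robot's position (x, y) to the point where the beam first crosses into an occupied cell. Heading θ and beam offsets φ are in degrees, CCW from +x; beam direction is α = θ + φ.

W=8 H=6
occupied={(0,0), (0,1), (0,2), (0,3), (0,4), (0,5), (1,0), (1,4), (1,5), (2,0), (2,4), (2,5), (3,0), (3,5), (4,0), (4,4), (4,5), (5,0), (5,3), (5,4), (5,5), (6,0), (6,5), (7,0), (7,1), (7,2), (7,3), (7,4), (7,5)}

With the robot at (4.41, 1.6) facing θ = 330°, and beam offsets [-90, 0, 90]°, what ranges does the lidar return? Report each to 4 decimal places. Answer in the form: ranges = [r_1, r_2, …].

ranges = [0.6928, 1.2000, 1.6166]

beam 1: φ=-90°, α=240°
  d=(-0.5000,-0.8660)  start (4,1)  tX=0.8200 tY=0.6928  stride 1/|dx|=2.0000 1/|dy|=1.1547
    cross y-line → (4,0), t=0.6928 (wall)
  → r_1 = 0.6928
beam 2: φ=0°, α=330°
  d=(0.8660,-0.5000)  start (4,1)  tX=0.6813 tY=1.2000  stride 1/|dx|=1.1547 1/|dy|=2.0000
    cross x-line → (5,1), t=0.6813
    cross y-line → (5,0), t=1.2000 (wall)
  → r_2 = 1.2000
beam 3: φ=90°, α=60°
  d=(0.5000,0.8660)  start (4,1)  tX=1.1800 tY=0.4619  stride 1/|dx|=2.0000 1/|dy|=1.1547
    cross y-line → (4,2), t=0.4619
    cross x-line → (5,2), t=1.1800
    cross y-line → (5,3), t=1.6166 (wall)
  → r_3 = 1.6166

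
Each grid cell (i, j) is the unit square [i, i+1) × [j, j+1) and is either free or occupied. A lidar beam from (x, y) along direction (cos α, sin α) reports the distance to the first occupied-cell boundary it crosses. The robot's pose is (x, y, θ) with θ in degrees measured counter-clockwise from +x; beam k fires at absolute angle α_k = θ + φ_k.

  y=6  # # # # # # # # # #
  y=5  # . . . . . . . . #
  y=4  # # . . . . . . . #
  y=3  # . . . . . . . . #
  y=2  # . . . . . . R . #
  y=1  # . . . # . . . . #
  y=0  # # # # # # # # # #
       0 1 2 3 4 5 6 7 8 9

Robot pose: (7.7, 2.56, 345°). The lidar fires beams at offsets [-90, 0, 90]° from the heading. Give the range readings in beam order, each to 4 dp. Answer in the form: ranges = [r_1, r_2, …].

beam 1: φ=-90°, α=255°
  d=(-0.2588,-0.9659)  start (7,2)  tX=2.7046 tY=0.5798  stride 1/|dx|=3.8637 1/|dy|=1.0353
    cross y-line → (7,1), t=0.5798
    cross y-line → (7,0), t=1.6150 (wall)
  → r_1 = 1.6150
beam 2: φ=0°, α=345°
  d=(0.9659,-0.2588)  start (7,2)  tX=0.3106 tY=2.1637  stride 1/|dx|=1.0353 1/|dy|=3.8637
    cross x-line → (8,2), t=0.3106
    cross x-line → (9,2), t=1.3459 (wall)
  → r_2 = 1.3459
beam 3: φ=90°, α=75°
  d=(0.2588,0.9659)  start (7,2)  tX=1.1591 tY=0.4555  stride 1/|dx|=3.8637 1/|dy|=1.0353
    cross y-line → (7,3), t=0.4555
    cross x-line → (8,3), t=1.1591
    cross y-line → (8,4), t=1.4908
    cross y-line → (8,5), t=2.5261
    cross y-line → (8,6), t=3.5614 (wall)
  → r_3 = 3.5614

ranges = [1.6150, 1.3459, 3.5614]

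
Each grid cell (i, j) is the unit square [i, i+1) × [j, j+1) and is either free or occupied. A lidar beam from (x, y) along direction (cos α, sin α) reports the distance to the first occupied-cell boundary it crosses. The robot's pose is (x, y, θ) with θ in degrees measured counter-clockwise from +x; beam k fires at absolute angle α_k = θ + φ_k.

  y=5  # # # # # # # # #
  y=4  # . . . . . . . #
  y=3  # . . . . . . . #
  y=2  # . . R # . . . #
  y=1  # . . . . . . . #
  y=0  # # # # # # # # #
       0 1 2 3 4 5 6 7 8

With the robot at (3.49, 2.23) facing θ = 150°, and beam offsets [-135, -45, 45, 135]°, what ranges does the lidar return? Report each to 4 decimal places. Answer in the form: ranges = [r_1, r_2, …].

beam 1: φ=-135°, α=15°
  direction (0.9659, 0.2588); cell (3,2); t to first gridline: x 0.5280, y 2.9751 (then +1.0353 / +3.8637)
    (4,2) via x @ 0.5280  # hit
  → r_1 = 0.5280
beam 2: φ=-45°, α=105°
  direction (-0.2588, 0.9659); cell (3,2); t to first gridline: x 1.8932, y 0.7972 (then +3.8637 / +1.0353)
    (3,3) via y @ 0.7972
    (3,4) via y @ 1.8324
    (2,4) via x @ 1.8932
    (2,5) via y @ 2.8677  # hit
  → r_2 = 2.8677
beam 3: φ=45°, α=195°
  direction (-0.9659, -0.2588); cell (3,2); t to first gridline: x 0.5073, y 0.8887 (then +1.0353 / +3.8637)
    (2,2) via x @ 0.5073
    (2,1) via y @ 0.8887
    (1,1) via x @ 1.5426
    (0,1) via x @ 2.5778  # hit
  → r_3 = 2.5778
beam 4: φ=135°, α=285°
  direction (0.2588, -0.9659); cell (3,2); t to first gridline: x 1.9705, y 0.2381 (then +3.8637 / +1.0353)
    (3,1) via y @ 0.2381
    (3,0) via y @ 1.2734  # hit
  → r_4 = 1.2734

ranges = [0.5280, 2.8677, 2.5778, 1.2734]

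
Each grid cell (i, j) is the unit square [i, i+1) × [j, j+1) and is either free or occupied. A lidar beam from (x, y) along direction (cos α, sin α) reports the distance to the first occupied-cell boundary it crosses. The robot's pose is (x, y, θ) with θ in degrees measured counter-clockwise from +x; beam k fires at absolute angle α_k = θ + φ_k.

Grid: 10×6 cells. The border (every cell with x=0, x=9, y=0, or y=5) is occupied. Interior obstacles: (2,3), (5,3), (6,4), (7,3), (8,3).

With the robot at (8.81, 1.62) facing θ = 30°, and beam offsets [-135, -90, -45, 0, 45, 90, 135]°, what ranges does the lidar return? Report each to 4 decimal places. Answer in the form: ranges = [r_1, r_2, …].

beam 1: φ=-135°, α=255°
  direction (-0.2588, -0.9659); cell (8,1); t to first gridline: x 3.1296, y 0.6419 (then +3.8637 / +1.0353)
    (8,0) via y @ 0.6419  # hit
  → r_1 = 0.6419
beam 2: φ=-90°, α=300°
  direction (0.5000, -0.8660); cell (8,1); t to first gridline: x 0.3800, y 0.7159 (then +2.0000 / +1.1547)
    (9,1) via x @ 0.3800  # hit
  → r_2 = 0.3800
beam 3: φ=-45°, α=345°
  direction (0.9659, -0.2588); cell (8,1); t to first gridline: x 0.1967, y 2.3955 (then +1.0353 / +3.8637)
    (9,1) via x @ 0.1967  # hit
  → r_3 = 0.1967
beam 4: φ=0°, α=30°
  direction (0.8660, 0.5000); cell (8,1); t to first gridline: x 0.2194, y 0.7600 (then +1.1547 / +2.0000)
    (9,1) via x @ 0.2194  # hit
  → r_4 = 0.2194
beam 5: φ=45°, α=75°
  direction (0.2588, 0.9659); cell (8,1); t to first gridline: x 0.7341, y 0.3934 (then +3.8637 / +1.0353)
    (8,2) via y @ 0.3934
    (9,2) via x @ 0.7341  # hit
  → r_5 = 0.7341
beam 6: φ=90°, α=120°
  direction (-0.5000, 0.8660); cell (8,1); t to first gridline: x 1.6200, y 0.4388 (then +2.0000 / +1.1547)
    (8,2) via y @ 0.4388
    (8,3) via y @ 1.5935  # hit
  → r_6 = 1.5935
beam 7: φ=135°, α=165°
  direction (-0.9659, 0.2588); cell (8,1); t to first gridline: x 0.8386, y 1.4682 (then +1.0353 / +3.8637)
    (7,1) via x @ 0.8386
    (7,2) via y @ 1.4682
    (6,2) via x @ 1.8738
    (5,2) via x @ 2.9091
    (4,2) via x @ 3.9444
    (3,2) via x @ 4.9797
    (3,3) via y @ 5.3319
    (2,3) via x @ 6.0150  # hit
  → r_7 = 6.0150

ranges = [0.6419, 0.3800, 0.1967, 0.2194, 0.7341, 1.5935, 6.0150]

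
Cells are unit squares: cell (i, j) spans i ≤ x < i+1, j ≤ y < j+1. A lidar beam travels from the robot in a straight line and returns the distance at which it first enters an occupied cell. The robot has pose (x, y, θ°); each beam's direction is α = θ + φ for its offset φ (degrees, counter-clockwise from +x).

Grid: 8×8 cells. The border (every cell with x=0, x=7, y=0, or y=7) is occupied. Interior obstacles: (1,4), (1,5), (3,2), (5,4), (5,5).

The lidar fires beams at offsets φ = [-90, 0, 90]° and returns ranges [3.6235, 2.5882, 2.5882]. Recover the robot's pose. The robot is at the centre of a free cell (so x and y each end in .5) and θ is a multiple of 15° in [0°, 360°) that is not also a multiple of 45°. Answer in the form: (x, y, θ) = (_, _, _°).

Enumerate (i+0.5, j+0.5, θ) over the 31 free cells and 16 admissible headings. For each, cast all 3 beams and compare to the given ranges.
  (2.5, 3.5, 15°): beam 1 = 2.5882 ≠ 3.6235 ✗
  (2.5, 5.5, 195°): beam 1 = 1.5529 ≠ 3.6235 ✗
  (6.5, 4.5, 30°): beam 1 = 1.0000 ≠ 3.6235 ✗
  (5.5, 6.5, 30°): beam 1 = 0.5774 ≠ 3.6235 ✗
  …
  (4.5, 3.5, 285°): r_1=3.6235, r_2=2.5882, r_3=2.5882 — all match ✓
No second candidate reproduces the full scan.

(x, y, θ) = (4.5, 3.5, 285°)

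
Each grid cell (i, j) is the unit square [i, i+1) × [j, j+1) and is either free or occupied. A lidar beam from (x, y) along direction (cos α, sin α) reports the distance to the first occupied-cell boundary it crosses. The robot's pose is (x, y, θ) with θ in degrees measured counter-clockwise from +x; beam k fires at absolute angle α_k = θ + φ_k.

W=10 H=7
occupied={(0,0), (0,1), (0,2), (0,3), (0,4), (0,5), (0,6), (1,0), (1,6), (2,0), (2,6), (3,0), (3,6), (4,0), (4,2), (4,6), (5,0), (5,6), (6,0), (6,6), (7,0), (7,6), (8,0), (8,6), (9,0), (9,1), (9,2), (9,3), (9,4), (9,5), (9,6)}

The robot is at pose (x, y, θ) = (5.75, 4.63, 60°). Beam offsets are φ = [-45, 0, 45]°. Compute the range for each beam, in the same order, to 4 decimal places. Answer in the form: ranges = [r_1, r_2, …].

beam 1: φ=-45°, α=15°
  d=(0.9659,0.2588)  start (5,4)  tX=0.2588 tY=1.4296  stride 1/|dx|=1.0353 1/|dy|=3.8637
    cross x-line → (6,4), t=0.2588
    cross x-line → (7,4), t=1.2941
    cross y-line → (7,5), t=1.4296
    cross x-line → (8,5), t=2.3294
    cross x-line → (9,5), t=3.3646 (wall)
  → r_1 = 3.3646
beam 2: φ=0°, α=60°
  d=(0.5000,0.8660)  start (5,4)  tX=0.5000 tY=0.4272  stride 1/|dx|=2.0000 1/|dy|=1.1547
    cross y-line → (5,5), t=0.4272
    cross x-line → (6,5), t=0.5000
    cross y-line → (6,6), t=1.5819 (wall)
  → r_2 = 1.5819
beam 3: φ=45°, α=105°
  d=(-0.2588,0.9659)  start (5,4)  tX=2.8978 tY=0.3831  stride 1/|dx|=3.8637 1/|dy|=1.0353
    cross y-line → (5,5), t=0.3831
    cross y-line → (5,6), t=1.4183 (wall)
  → r_3 = 1.4183

ranges = [3.3646, 1.5819, 1.4183]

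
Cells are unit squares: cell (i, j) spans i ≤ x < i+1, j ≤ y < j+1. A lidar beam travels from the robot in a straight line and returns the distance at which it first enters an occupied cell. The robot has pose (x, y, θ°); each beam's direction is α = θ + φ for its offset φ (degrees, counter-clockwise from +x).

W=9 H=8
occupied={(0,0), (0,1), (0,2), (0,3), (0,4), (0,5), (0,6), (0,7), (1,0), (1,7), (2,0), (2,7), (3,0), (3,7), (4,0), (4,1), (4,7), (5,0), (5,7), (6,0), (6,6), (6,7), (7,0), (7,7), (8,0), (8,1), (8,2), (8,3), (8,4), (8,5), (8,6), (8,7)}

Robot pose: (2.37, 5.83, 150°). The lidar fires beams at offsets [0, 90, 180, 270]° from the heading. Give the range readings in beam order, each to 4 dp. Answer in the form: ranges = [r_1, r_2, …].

ranges = [1.5819, 2.7400, 6.5010, 1.3510]

beam 1: φ=0°, α=150°
  dir = (cos 150°, sin 150°) = (-0.8660, 0.5000); from cell (2,5)
  next x-line at t=0.4272, next y-line at t=0.3400; Δt_x=1.1547, Δt_y=2.0000
    y: enter (2,6) at t=0.3400
    x: enter (1,6) at t=0.4272
    x: enter (0,6) at t=1.5819 ← occupied
  → r_1 = 1.5819
beam 2: φ=90°, α=240°
  dir = (cos 240°, sin 240°) = (-0.5000, -0.8660); from cell (2,5)
  next x-line at t=0.7400, next y-line at t=0.9584; Δt_x=2.0000, Δt_y=1.1547
    x: enter (1,5) at t=0.7400
    y: enter (1,4) at t=0.9584
    y: enter (1,3) at t=2.1131
    x: enter (0,3) at t=2.7400 ← occupied
  → r_2 = 2.7400
beam 3: φ=180°, α=330°
  dir = (cos 330°, sin 330°) = (0.8660, -0.5000); from cell (2,5)
  next x-line at t=0.7275, next y-line at t=1.6600; Δt_x=1.1547, Δt_y=2.0000
    x: enter (3,5) at t=0.7275
    y: enter (3,4) at t=1.6600
    x: enter (4,4) at t=1.8822
    x: enter (5,4) at t=3.0369
    y: enter (5,3) at t=3.6600
    x: enter (6,3) at t=4.1916
    x: enter (7,3) at t=5.3463
    y: enter (7,2) at t=5.6600
    x: enter (8,2) at t=6.5010 ← occupied
  → r_3 = 6.5010
beam 4: φ=270°, α=60°
  dir = (cos 60°, sin 60°) = (0.5000, 0.8660); from cell (2,5)
  next x-line at t=1.2600, next y-line at t=0.1963; Δt_x=2.0000, Δt_y=1.1547
    y: enter (2,6) at t=0.1963
    x: enter (3,6) at t=1.2600
    y: enter (3,7) at t=1.3510 ← occupied
  → r_4 = 1.3510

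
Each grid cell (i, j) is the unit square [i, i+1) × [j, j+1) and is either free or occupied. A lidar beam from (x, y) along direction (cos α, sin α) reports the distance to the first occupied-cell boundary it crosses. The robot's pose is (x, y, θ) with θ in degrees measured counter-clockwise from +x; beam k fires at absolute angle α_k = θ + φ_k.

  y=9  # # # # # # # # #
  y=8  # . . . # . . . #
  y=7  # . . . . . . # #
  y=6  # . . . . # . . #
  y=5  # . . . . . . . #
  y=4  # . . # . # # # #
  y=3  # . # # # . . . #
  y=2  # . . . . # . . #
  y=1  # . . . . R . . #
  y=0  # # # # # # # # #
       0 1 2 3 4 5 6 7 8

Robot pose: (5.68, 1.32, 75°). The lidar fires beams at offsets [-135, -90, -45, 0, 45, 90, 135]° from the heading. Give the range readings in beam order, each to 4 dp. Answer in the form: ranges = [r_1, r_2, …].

ranges = [0.3695, 1.2364, 2.6789, 0.7040, 0.7852, 4.8451, 0.6400]

beam 1: φ=-135°, α=300°
  dir = (cos 300°, sin 300°) = (0.5000, -0.8660); from cell (5,1)
  next x-line at t=0.6400, next y-line at t=0.3695; Δt_x=2.0000, Δt_y=1.1547
    y: enter (5,0) at t=0.3695 ← occupied
  → r_1 = 0.3695
beam 2: φ=-90°, α=345°
  dir = (cos 345°, sin 345°) = (0.9659, -0.2588); from cell (5,1)
  next x-line at t=0.3313, next y-line at t=1.2364; Δt_x=1.0353, Δt_y=3.8637
    x: enter (6,1) at t=0.3313
    y: enter (6,0) at t=1.2364 ← occupied
  → r_2 = 1.2364
beam 3: φ=-45°, α=30°
  dir = (cos 30°, sin 30°) = (0.8660, 0.5000); from cell (5,1)
  next x-line at t=0.3695, next y-line at t=1.3600; Δt_x=1.1547, Δt_y=2.0000
    x: enter (6,1) at t=0.3695
    y: enter (6,2) at t=1.3600
    x: enter (7,2) at t=1.5242
    x: enter (8,2) at t=2.6789 ← occupied
  → r_3 = 2.6789
beam 4: φ=0°, α=75°
  dir = (cos 75°, sin 75°) = (0.2588, 0.9659); from cell (5,1)
  next x-line at t=1.2364, next y-line at t=0.7040; Δt_x=3.8637, Δt_y=1.0353
    y: enter (5,2) at t=0.7040 ← occupied
  → r_4 = 0.7040
beam 5: φ=45°, α=120°
  dir = (cos 120°, sin 120°) = (-0.5000, 0.8660); from cell (5,1)
  next x-line at t=1.3600, next y-line at t=0.7852; Δt_x=2.0000, Δt_y=1.1547
    y: enter (5,2) at t=0.7852 ← occupied
  → r_5 = 0.7852
beam 6: φ=90°, α=165°
  dir = (cos 165°, sin 165°) = (-0.9659, 0.2588); from cell (5,1)
  next x-line at t=0.7040, next y-line at t=2.6273; Δt_x=1.0353, Δt_y=3.8637
    x: enter (4,1) at t=0.7040
    x: enter (3,1) at t=1.7393
    y: enter (3,2) at t=2.6273
    x: enter (2,2) at t=2.7745
    x: enter (1,2) at t=3.8098
    x: enter (0,2) at t=4.8451 ← occupied
  → r_6 = 4.8451
beam 7: φ=135°, α=210°
  dir = (cos 210°, sin 210°) = (-0.8660, -0.5000); from cell (5,1)
  next x-line at t=0.7852, next y-line at t=0.6400; Δt_x=1.1547, Δt_y=2.0000
    y: enter (5,0) at t=0.6400 ← occupied
  → r_7 = 0.6400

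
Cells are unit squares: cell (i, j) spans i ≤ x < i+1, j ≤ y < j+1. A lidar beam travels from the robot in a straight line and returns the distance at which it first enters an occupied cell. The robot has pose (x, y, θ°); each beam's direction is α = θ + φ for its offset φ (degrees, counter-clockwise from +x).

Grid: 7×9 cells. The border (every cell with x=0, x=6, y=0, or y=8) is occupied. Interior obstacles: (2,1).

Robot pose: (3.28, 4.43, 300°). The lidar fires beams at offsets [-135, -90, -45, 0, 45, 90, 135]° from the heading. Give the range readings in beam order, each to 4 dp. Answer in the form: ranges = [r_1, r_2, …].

ranges = [2.3604, 2.6327, 2.5157, 3.9606, 2.8160, 3.1408, 3.6959]

beam 1: φ=-135°, α=165°
  dir = (cos 165°, sin 165°) = (-0.9659, 0.2588); from cell (3,4)
  next x-line at t=0.2899, next y-line at t=2.2023; Δt_x=1.0353, Δt_y=3.8637
    x: enter (2,4) at t=0.2899
    x: enter (1,4) at t=1.3252
    y: enter (1,5) at t=2.2023
    x: enter (0,5) at t=2.3604 ← occupied
  → r_1 = 2.3604
beam 2: φ=-90°, α=210°
  dir = (cos 210°, sin 210°) = (-0.8660, -0.5000); from cell (3,4)
  next x-line at t=0.3233, next y-line at t=0.8600; Δt_x=1.1547, Δt_y=2.0000
    x: enter (2,4) at t=0.3233
    y: enter (2,3) at t=0.8600
    x: enter (1,3) at t=1.4780
    x: enter (0,3) at t=2.6327 ← occupied
  → r_2 = 2.6327
beam 3: φ=-45°, α=255°
  dir = (cos 255°, sin 255°) = (-0.2588, -0.9659); from cell (3,4)
  next x-line at t=1.0818, next y-line at t=0.4452; Δt_x=3.8637, Δt_y=1.0353
    y: enter (3,3) at t=0.4452
    x: enter (2,3) at t=1.0818
    y: enter (2,2) at t=1.4804
    y: enter (2,1) at t=2.5157 ← occupied
  → r_3 = 2.5157
beam 4: φ=0°, α=300°
  dir = (cos 300°, sin 300°) = (0.5000, -0.8660); from cell (3,4)
  next x-line at t=1.4400, next y-line at t=0.4965; Δt_x=2.0000, Δt_y=1.1547
    y: enter (3,3) at t=0.4965
    x: enter (4,3) at t=1.4400
    y: enter (4,2) at t=1.6512
    y: enter (4,1) at t=2.8059
    x: enter (5,1) at t=3.4400
    y: enter (5,0) at t=3.9606 ← occupied
  → r_4 = 3.9606
beam 5: φ=45°, α=345°
  dir = (cos 345°, sin 345°) = (0.9659, -0.2588); from cell (3,4)
  next x-line at t=0.7454, next y-line at t=1.6614; Δt_x=1.0353, Δt_y=3.8637
    x: enter (4,4) at t=0.7454
    y: enter (4,3) at t=1.6614
    x: enter (5,3) at t=1.7807
    x: enter (6,3) at t=2.8160 ← occupied
  → r_5 = 2.8160
beam 6: φ=90°, α=30°
  dir = (cos 30°, sin 30°) = (0.8660, 0.5000); from cell (3,4)
  next x-line at t=0.8314, next y-line at t=1.1400; Δt_x=1.1547, Δt_y=2.0000
    x: enter (4,4) at t=0.8314
    y: enter (4,5) at t=1.1400
    x: enter (5,5) at t=1.9861
    y: enter (5,6) at t=3.1400
    x: enter (6,6) at t=3.1408 ← occupied
  → r_6 = 3.1408
beam 7: φ=135°, α=75°
  dir = (cos 75°, sin 75°) = (0.2588, 0.9659); from cell (3,4)
  next x-line at t=2.7819, next y-line at t=0.5901; Δt_x=3.8637, Δt_y=1.0353
    y: enter (3,5) at t=0.5901
    y: enter (3,6) at t=1.6254
    y: enter (3,7) at t=2.6607
    x: enter (4,7) at t=2.7819
    y: enter (4,8) at t=3.6959 ← occupied
  → r_7 = 3.6959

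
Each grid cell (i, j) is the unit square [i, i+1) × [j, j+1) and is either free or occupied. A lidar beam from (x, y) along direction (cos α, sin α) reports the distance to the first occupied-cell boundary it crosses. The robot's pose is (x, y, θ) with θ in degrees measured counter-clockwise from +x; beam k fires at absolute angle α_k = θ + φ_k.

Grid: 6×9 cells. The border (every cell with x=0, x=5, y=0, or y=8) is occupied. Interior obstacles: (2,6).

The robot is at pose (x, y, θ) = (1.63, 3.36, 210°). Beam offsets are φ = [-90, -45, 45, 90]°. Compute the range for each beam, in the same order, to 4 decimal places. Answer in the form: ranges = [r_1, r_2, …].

beam 1: φ=-90°, α=120°
  direction (-0.5000, 0.8660); cell (1,3); t to first gridline: x 1.2600, y 0.7390 (then +2.0000 / +1.1547)
    (1,4) via y @ 0.7390
    (0,4) via x @ 1.2600  # hit
  → r_1 = 1.2600
beam 2: φ=-45°, α=165°
  direction (-0.9659, 0.2588); cell (1,3); t to first gridline: x 0.6522, y 2.4728 (then +1.0353 / +3.8637)
    (0,3) via x @ 0.6522  # hit
  → r_2 = 0.6522
beam 3: φ=45°, α=255°
  direction (-0.2588, -0.9659); cell (1,3); t to first gridline: x 2.4341, y 0.3727 (then +3.8637 / +1.0353)
    (1,2) via y @ 0.3727
    (1,1) via y @ 1.4080
    (0,1) via x @ 2.4341  # hit
  → r_3 = 2.4341
beam 4: φ=90°, α=300°
  direction (0.5000, -0.8660); cell (1,3); t to first gridline: x 0.7400, y 0.4157 (then +2.0000 / +1.1547)
    (1,2) via y @ 0.4157
    (2,2) via x @ 0.7400
    (2,1) via y @ 1.5704
    (2,0) via y @ 2.7251  # hit
  → r_4 = 2.7251

ranges = [1.2600, 0.6522, 2.4341, 2.7251]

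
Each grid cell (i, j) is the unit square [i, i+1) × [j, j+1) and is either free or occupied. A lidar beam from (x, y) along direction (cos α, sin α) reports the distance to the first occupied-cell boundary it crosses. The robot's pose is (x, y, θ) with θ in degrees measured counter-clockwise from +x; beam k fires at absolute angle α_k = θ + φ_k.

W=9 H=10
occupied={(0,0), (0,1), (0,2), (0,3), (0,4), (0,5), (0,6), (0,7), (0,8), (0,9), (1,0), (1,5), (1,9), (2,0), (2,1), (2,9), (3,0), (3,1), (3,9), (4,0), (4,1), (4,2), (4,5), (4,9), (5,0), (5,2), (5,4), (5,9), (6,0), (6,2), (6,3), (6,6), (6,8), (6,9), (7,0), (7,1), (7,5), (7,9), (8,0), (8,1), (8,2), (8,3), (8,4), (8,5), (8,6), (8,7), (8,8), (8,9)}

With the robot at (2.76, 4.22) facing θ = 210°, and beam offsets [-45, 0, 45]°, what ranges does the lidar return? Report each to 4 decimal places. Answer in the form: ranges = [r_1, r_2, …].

beam 1: φ=-45°, α=165°
  dir = (cos 165°, sin 165°) = (-0.9659, 0.2588); from cell (2,4)
  next x-line at t=0.7868, next y-line at t=3.0137; Δt_x=1.0353, Δt_y=3.8637
    x: enter (1,4) at t=0.7868
    x: enter (0,4) at t=1.8221 ← occupied
  → r_1 = 1.8221
beam 2: φ=0°, α=210°
  dir = (cos 210°, sin 210°) = (-0.8660, -0.5000); from cell (2,4)
  next x-line at t=0.8776, next y-line at t=0.4400; Δt_x=1.1547, Δt_y=2.0000
    y: enter (2,3) at t=0.4400
    x: enter (1,3) at t=0.8776
    x: enter (0,3) at t=2.0323 ← occupied
  → r_2 = 2.0323
beam 3: φ=45°, α=255°
  dir = (cos 255°, sin 255°) = (-0.2588, -0.9659); from cell (2,4)
  next x-line at t=2.9364, next y-line at t=0.2278; Δt_x=3.8637, Δt_y=1.0353
    y: enter (2,3) at t=0.2278
    y: enter (2,2) at t=1.2630
    y: enter (2,1) at t=2.2983 ← occupied
  → r_3 = 2.2983

ranges = [1.8221, 2.0323, 2.2983]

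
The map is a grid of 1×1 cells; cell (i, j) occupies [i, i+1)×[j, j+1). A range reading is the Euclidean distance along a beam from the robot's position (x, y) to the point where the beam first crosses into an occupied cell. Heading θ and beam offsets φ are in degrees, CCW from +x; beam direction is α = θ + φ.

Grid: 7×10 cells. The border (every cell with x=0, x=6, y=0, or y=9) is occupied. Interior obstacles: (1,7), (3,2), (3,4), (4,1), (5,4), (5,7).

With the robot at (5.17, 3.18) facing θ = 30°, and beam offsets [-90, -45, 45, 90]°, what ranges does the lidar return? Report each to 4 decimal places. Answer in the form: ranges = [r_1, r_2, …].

ranges = [1.6600, 0.8593, 0.8489, 6.7204]

beam 1: φ=-90°, α=300°
  direction (0.5000, -0.8660); cell (5,3); t to first gridline: x 1.6600, y 0.2078 (then +2.0000 / +1.1547)
    (5,2) via y @ 0.2078
    (5,1) via y @ 1.3625
    (6,1) via x @ 1.6600  # hit
  → r_1 = 1.6600
beam 2: φ=-45°, α=345°
  direction (0.9659, -0.2588); cell (5,3); t to first gridline: x 0.8593, y 0.6955 (then +1.0353 / +3.8637)
    (5,2) via y @ 0.6955
    (6,2) via x @ 0.8593  # hit
  → r_2 = 0.8593
beam 3: φ=45°, α=75°
  direction (0.2588, 0.9659); cell (5,3); t to first gridline: x 3.2069, y 0.8489 (then +3.8637 / +1.0353)
    (5,4) via y @ 0.8489  # hit
  → r_3 = 0.8489
beam 4: φ=90°, α=120°
  direction (-0.5000, 0.8660); cell (5,3); t to first gridline: x 0.3400, y 0.9469 (then +2.0000 / +1.1547)
    (4,3) via x @ 0.3400
    (4,4) via y @ 0.9469
    (4,5) via y @ 2.1016
    (3,5) via x @ 2.3400
    (3,6) via y @ 3.2563
    (2,6) via x @ 4.3400
    (2,7) via y @ 4.4110
    (2,8) via y @ 5.5657
    (1,8) via x @ 6.3400
    (1,9) via y @ 6.7204  # hit
  → r_4 = 6.7204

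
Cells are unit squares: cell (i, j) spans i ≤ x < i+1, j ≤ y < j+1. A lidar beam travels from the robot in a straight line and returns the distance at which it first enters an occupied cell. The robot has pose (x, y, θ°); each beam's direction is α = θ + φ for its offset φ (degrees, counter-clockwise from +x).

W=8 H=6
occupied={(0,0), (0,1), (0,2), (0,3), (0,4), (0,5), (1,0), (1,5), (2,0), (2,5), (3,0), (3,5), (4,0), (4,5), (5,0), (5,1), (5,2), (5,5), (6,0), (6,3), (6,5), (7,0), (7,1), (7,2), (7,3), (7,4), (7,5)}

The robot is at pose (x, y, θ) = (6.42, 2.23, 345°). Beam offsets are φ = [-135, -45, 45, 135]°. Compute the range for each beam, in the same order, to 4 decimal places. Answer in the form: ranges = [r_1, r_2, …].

ranges = [0.4850, 1.1600, 0.6697, 0.8400]

beam 1: φ=-135°, α=210°
  cosα=-0.8660 sinα=-0.5000 | (6,2) | tMaxX 0.4850 tMaxY 0.4600 | tΔX 1.1547 tΔY 2.0000
    t=0.4600 [y] (6,1)
    t=0.4850 [x] (5,1) — stop
  → r_1 = 0.4850
beam 2: φ=-45°, α=300°
  cosα=0.5000 sinα=-0.8660 | (6,2) | tMaxX 1.1600 tMaxY 0.2656 | tΔX 2.0000 tΔY 1.1547
    t=0.2656 [y] (6,1)
    t=1.1600 [x] (7,1) — stop
  → r_2 = 1.1600
beam 3: φ=45°, α=30°
  cosα=0.8660 sinα=0.5000 | (6,2) | tMaxX 0.6697 tMaxY 1.5400 | tΔX 1.1547 tΔY 2.0000
    t=0.6697 [x] (7,2) — stop
  → r_3 = 0.6697
beam 4: φ=135°, α=120°
  cosα=-0.5000 sinα=0.8660 | (6,2) | tMaxX 0.8400 tMaxY 0.8891 | tΔX 2.0000 tΔY 1.1547
    t=0.8400 [x] (5,2) — stop
  → r_4 = 0.8400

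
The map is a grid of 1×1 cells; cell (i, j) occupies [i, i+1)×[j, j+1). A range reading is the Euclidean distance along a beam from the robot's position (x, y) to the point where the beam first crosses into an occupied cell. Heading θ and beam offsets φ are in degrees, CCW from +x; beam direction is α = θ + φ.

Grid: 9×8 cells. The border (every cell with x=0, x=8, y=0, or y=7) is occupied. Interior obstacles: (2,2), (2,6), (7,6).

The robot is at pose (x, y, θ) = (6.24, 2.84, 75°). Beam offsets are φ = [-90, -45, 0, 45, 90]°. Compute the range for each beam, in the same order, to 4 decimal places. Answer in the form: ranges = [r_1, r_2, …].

beam 1: φ=-90°, α=345°
  dir = (cos 345°, sin 345°) = (0.9659, -0.2588); from cell (6,2)
  next x-line at t=0.7868, next y-line at t=3.2455; Δt_x=1.0353, Δt_y=3.8637
    x: enter (7,2) at t=0.7868
    x: enter (8,2) at t=1.8221 ← occupied
  → r_1 = 1.8221
beam 2: φ=-45°, α=30°
  dir = (cos 30°, sin 30°) = (0.8660, 0.5000); from cell (6,2)
  next x-line at t=0.8776, next y-line at t=0.3200; Δt_x=1.1547, Δt_y=2.0000
    y: enter (6,3) at t=0.3200
    x: enter (7,3) at t=0.8776
    x: enter (8,3) at t=2.0323 ← occupied
  → r_2 = 2.0323
beam 3: φ=0°, α=75°
  dir = (cos 75°, sin 75°) = (0.2588, 0.9659); from cell (6,2)
  next x-line at t=2.9364, next y-line at t=0.1656; Δt_x=3.8637, Δt_y=1.0353
    y: enter (6,3) at t=0.1656
    y: enter (6,4) at t=1.2009
    y: enter (6,5) at t=2.2362
    x: enter (7,5) at t=2.9364
    y: enter (7,6) at t=3.2715 ← occupied
  → r_3 = 3.2715
beam 4: φ=45°, α=120°
  dir = (cos 120°, sin 120°) = (-0.5000, 0.8660); from cell (6,2)
  next x-line at t=0.4800, next y-line at t=0.1848; Δt_x=2.0000, Δt_y=1.1547
    y: enter (6,3) at t=0.1848
    x: enter (5,3) at t=0.4800
    y: enter (5,4) at t=1.3395
    x: enter (4,4) at t=2.4800
    y: enter (4,5) at t=2.4942
    y: enter (4,6) at t=3.6489
    x: enter (3,6) at t=4.4800
    y: enter (3,7) at t=4.8036 ← occupied
  → r_4 = 4.8036
beam 5: φ=90°, α=165°
  dir = (cos 165°, sin 165°) = (-0.9659, 0.2588); from cell (6,2)
  next x-line at t=0.2485, next y-line at t=0.6182; Δt_x=1.0353, Δt_y=3.8637
    x: enter (5,2) at t=0.2485
    y: enter (5,3) at t=0.6182
    x: enter (4,3) at t=1.2837
    x: enter (3,3) at t=2.3190
    x: enter (2,3) at t=3.3543
    x: enter (1,3) at t=4.3896
    y: enter (1,4) at t=4.4819
    x: enter (0,4) at t=5.4248 ← occupied
  → r_5 = 5.4248

ranges = [1.8221, 2.0323, 3.2715, 4.8036, 5.4248]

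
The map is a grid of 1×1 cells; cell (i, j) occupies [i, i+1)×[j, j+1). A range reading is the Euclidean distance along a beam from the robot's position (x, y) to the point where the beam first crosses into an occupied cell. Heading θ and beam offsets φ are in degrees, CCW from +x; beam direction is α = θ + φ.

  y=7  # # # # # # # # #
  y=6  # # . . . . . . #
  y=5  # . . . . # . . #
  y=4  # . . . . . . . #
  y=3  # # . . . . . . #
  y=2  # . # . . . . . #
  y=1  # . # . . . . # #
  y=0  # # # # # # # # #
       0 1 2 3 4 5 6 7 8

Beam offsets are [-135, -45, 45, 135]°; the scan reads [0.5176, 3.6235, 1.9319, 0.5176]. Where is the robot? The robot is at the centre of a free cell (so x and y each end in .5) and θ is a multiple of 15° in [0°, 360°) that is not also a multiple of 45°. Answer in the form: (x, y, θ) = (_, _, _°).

(x, y, θ) = (6.5, 1.5, 150°)

The pose lattice has 36·16 = 576 candidates. Test each by forward raycasting.
  (4.5, 1.5, 120°): beam 1 = 1.9319 ≠ 0.5176 ✗
  (4.5, 2.5, 300°): beam 1 = 1.5529 ≠ 0.5176 ✗
  (4.5, 4.5, 255°): beam 1 = 2.8868 ≠ 0.5176 ✗
  …
  (6.5, 1.5, 150°): r_1=0.5176, r_2=3.6235, r_3=1.9319, r_4=0.5176 — all match ✓
No second candidate reproduces the full scan.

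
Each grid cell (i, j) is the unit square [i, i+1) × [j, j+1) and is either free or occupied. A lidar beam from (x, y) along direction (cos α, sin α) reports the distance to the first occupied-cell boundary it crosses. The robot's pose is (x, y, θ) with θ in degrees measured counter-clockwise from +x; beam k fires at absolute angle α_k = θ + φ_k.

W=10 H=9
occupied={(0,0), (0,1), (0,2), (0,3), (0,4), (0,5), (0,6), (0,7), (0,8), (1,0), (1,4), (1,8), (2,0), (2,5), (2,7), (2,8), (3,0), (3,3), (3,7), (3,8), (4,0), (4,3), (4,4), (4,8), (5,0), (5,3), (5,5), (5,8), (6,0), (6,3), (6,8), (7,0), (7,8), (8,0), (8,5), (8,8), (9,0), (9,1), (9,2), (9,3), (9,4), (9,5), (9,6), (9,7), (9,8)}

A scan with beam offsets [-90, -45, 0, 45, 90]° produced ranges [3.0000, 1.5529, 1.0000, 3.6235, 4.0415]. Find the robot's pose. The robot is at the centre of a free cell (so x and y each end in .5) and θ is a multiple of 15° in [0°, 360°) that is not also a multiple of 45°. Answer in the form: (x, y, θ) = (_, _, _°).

Candidates: 45 free-cell centres × 16 headings = 720 poses. Raycast each; keep the one whose scan matches to 4 dp.
  (4.5, 6.5, 75°): beam 1 = 3.6235 ≠ 3.0000 ✗
  (1.5, 6.5, 255°): beam 1 = 0.5176 ≠ 3.0000 ✗
  (8.5, 7.5, 195°): beam 1 = 0.5176 ≠ 3.0000 ✗
  …
  (7.5, 4.5, 30°): r_1=3.0000, r_2=1.5529, r_3=1.0000, r_4=3.6235, r_5=4.0415 — all match ✓
No second candidate reproduces the full scan.

(x, y, θ) = (7.5, 4.5, 30°)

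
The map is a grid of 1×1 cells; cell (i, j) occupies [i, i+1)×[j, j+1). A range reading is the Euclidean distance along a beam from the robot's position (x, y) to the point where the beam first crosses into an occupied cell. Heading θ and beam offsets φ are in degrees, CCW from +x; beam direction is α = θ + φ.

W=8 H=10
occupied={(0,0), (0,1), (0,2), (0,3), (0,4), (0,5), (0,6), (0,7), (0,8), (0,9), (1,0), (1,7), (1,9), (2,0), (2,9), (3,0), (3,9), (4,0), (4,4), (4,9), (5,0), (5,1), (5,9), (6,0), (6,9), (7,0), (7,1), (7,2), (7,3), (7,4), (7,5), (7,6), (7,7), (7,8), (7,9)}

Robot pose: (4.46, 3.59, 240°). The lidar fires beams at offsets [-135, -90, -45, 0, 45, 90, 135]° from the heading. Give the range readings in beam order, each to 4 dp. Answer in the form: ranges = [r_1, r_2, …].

beam 1: φ=-135°, α=105°
  d=(-0.2588,0.9659)  start (4,3)  tX=1.7773 tY=0.4245  stride 1/|dx|=3.8637 1/|dy|=1.0353
    cross y-line → (4,4), t=0.4245 (wall)
  → r_1 = 0.4245
beam 2: φ=-90°, α=150°
  d=(-0.8660,0.5000)  start (4,3)  tX=0.5312 tY=0.8200  stride 1/|dx|=1.1547 1/|dy|=2.0000
    cross x-line → (3,3), t=0.5312
    cross y-line → (3,4), t=0.8200
    cross x-line → (2,4), t=1.6859
    cross y-line → (2,5), t=2.8200
    cross x-line → (1,5), t=2.8406
    cross x-line → (0,5), t=3.9953 (wall)
  → r_2 = 3.9953
beam 3: φ=-45°, α=195°
  d=(-0.9659,-0.2588)  start (4,3)  tX=0.4762 tY=2.2796  stride 1/|dx|=1.0353 1/|dy|=3.8637
    cross x-line → (3,3), t=0.4762
    cross x-line → (2,3), t=1.5115
    cross y-line → (2,2), t=2.2796
    cross x-line → (1,2), t=2.5468
    cross x-line → (0,2), t=3.5821 (wall)
  → r_3 = 3.5821
beam 4: φ=0°, α=240°
  d=(-0.5000,-0.8660)  start (4,3)  tX=0.9200 tY=0.6813  stride 1/|dx|=2.0000 1/|dy|=1.1547
    cross y-line → (4,2), t=0.6813
    cross x-line → (3,2), t=0.9200
    cross y-line → (3,1), t=1.8360
    cross x-line → (2,1), t=2.9200
    cross y-line → (2,0), t=2.9907 (wall)
  → r_4 = 2.9907
beam 5: φ=45°, α=285°
  d=(0.2588,-0.9659)  start (4,3)  tX=2.0864 tY=0.6108  stride 1/|dx|=3.8637 1/|dy|=1.0353
    cross y-line → (4,2), t=0.6108
    cross y-line → (4,1), t=1.6461
    cross x-line → (5,1), t=2.0864 (wall)
  → r_5 = 2.0864
beam 6: φ=90°, α=330°
  d=(0.8660,-0.5000)  start (4,3)  tX=0.6235 tY=1.1800  stride 1/|dx|=1.1547 1/|dy|=2.0000
    cross x-line → (5,3), t=0.6235
    cross y-line → (5,2), t=1.1800
    cross x-line → (6,2), t=1.7782
    cross x-line → (7,2), t=2.9329 (wall)
  → r_6 = 2.9329
beam 7: φ=135°, α=15°
  d=(0.9659,0.2588)  start (4,3)  tX=0.5590 tY=1.5841  stride 1/|dx|=1.0353 1/|dy|=3.8637
    cross x-line → (5,3), t=0.5590
    cross y-line → (5,4), t=1.5841
    cross x-line → (6,4), t=1.5943
    cross x-line → (7,4), t=2.6296 (wall)
  → r_7 = 2.6296

ranges = [0.4245, 3.9953, 3.5821, 2.9907, 2.0864, 2.9329, 2.6296]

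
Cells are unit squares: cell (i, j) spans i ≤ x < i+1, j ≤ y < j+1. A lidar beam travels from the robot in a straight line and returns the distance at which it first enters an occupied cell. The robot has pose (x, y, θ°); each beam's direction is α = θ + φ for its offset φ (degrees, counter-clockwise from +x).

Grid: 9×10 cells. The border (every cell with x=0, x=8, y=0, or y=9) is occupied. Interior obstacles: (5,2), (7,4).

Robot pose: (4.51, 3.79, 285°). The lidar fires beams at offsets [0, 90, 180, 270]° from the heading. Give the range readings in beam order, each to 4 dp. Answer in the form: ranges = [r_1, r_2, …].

ranges = [2.8884, 2.5778, 5.3938, 3.6338]

beam 1: φ=0°, α=285°
  dir = (cos 285°, sin 285°) = (0.2588, -0.9659); from cell (4,3)
  next x-line at t=1.8932, next y-line at t=0.8179; Δt_x=3.8637, Δt_y=1.0353
    y: enter (4,2) at t=0.8179
    y: enter (4,1) at t=1.8531
    x: enter (5,1) at t=1.8932
    y: enter (5,0) at t=2.8884 ← occupied
  → r_1 = 2.8884
beam 2: φ=90°, α=15°
  dir = (cos 15°, sin 15°) = (0.9659, 0.2588); from cell (4,3)
  next x-line at t=0.5073, next y-line at t=0.8114; Δt_x=1.0353, Δt_y=3.8637
    x: enter (5,3) at t=0.5073
    y: enter (5,4) at t=0.8114
    x: enter (6,4) at t=1.5426
    x: enter (7,4) at t=2.5778 ← occupied
  → r_2 = 2.5778
beam 3: φ=180°, α=105°
  dir = (cos 105°, sin 105°) = (-0.2588, 0.9659); from cell (4,3)
  next x-line at t=1.9705, next y-line at t=0.2174; Δt_x=3.8637, Δt_y=1.0353
    y: enter (4,4) at t=0.2174
    y: enter (4,5) at t=1.2527
    x: enter (3,5) at t=1.9705
    y: enter (3,6) at t=2.2880
    y: enter (3,7) at t=3.3232
    y: enter (3,8) at t=4.3585
    y: enter (3,9) at t=5.3938 ← occupied
  → r_3 = 5.3938
beam 4: φ=270°, α=195°
  dir = (cos 195°, sin 195°) = (-0.9659, -0.2588); from cell (4,3)
  next x-line at t=0.5280, next y-line at t=3.0523; Δt_x=1.0353, Δt_y=3.8637
    x: enter (3,3) at t=0.5280
    x: enter (2,3) at t=1.5633
    x: enter (1,3) at t=2.5985
    y: enter (1,2) at t=3.0523
    x: enter (0,2) at t=3.6338 ← occupied
  → r_4 = 3.6338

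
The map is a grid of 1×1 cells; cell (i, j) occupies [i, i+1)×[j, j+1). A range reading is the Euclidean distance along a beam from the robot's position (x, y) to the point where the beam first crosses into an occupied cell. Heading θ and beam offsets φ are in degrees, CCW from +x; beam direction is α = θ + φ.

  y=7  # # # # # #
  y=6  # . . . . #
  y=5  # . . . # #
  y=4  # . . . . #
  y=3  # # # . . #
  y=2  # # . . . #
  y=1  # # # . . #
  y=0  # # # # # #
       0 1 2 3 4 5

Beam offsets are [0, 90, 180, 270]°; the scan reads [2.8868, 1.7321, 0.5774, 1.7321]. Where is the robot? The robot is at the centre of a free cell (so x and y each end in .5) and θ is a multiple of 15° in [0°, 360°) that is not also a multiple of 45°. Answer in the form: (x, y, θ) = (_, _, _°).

(x, y, θ) = (3.5, 5.5, 150°)

The pose lattice has 18·16 = 288 candidates. Test each by forward raycasting.
  (3.5, 1.5, 210°): beam 1 = 0.5774 ≠ 2.8868 ✗
  (4.5, 1.5, 75°): beam 1 = 1.9319 ≠ 2.8868 ✗
  (2.5, 4.5, 105°): beam 1 = 2.5882 ≠ 2.8868 ✗
  (2.5, 5.5, 75°): beam 1 = 1.5529 ≠ 2.8868 ✗
  …
  (3.5, 5.5, 150°): r_1=2.8868, r_2=1.7321, r_3=0.5774, r_4=1.7321 — all match ✓
Unique over the lattice → pose = (3.5, 5.5, 150°).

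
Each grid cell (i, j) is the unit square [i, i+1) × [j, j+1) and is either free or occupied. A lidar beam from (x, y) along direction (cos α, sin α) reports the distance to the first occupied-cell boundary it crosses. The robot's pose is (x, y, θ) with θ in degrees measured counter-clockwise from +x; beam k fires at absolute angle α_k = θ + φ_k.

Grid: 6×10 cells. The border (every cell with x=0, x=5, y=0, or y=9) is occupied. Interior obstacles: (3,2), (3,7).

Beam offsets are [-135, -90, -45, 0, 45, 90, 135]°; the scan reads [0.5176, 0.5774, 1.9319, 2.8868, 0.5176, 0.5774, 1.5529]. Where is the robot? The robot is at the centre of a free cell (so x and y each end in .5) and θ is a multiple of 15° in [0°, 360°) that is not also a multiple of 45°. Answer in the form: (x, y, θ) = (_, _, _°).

(x, y, θ) = (3.5, 8.5, 210°)

Enumerate (i+0.5, j+0.5, θ) over the 30 free cells and 16 admissible headings. For each, cast all 7 beams and compare to the given ranges.
  (2.5, 4.5, 195°): beam 1 = 2.8868 ≠ 0.5176 ✗
  (3.5, 1.5, 240°): beam 2 = 2.8868 ≠ 0.5774 ✗
  (4.5, 8.5, 285°): beam 1 = 1.0000 ≠ 0.5176 ✗
  (4.5, 4.5, 105°): beam 1 = 0.5774 ≠ 0.5176 ✗
  …
  (3.5, 8.5, 210°): r_1=0.5176, r_2=0.5774, r_3=1.9319, r_4=2.8868, r_5=0.5176, r_6=0.5774, r_7=1.5529 — all match ✓
Unique over the lattice → pose = (3.5, 8.5, 210°).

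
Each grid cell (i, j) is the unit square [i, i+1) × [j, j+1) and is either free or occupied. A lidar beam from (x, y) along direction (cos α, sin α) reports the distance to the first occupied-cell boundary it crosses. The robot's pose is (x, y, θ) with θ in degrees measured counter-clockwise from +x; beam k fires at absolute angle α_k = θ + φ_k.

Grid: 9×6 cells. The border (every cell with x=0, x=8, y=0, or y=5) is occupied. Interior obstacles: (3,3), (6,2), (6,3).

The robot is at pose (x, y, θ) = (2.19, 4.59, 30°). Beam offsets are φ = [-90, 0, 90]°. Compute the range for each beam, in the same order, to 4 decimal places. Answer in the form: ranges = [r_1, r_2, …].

ranges = [1.6200, 0.8200, 0.4734]

beam 1: φ=-90°, α=300°
  direction (0.5000, -0.8660); cell (2,4); t to first gridline: x 1.6200, y 0.6813 (then +2.0000 / +1.1547)
    (2,3) via y @ 0.6813
    (3,3) via x @ 1.6200  # hit
  → r_1 = 1.6200
beam 2: φ=0°, α=30°
  direction (0.8660, 0.5000); cell (2,4); t to first gridline: x 0.9353, y 0.8200 (then +1.1547 / +2.0000)
    (2,5) via y @ 0.8200  # hit
  → r_2 = 0.8200
beam 3: φ=90°, α=120°
  direction (-0.5000, 0.8660); cell (2,4); t to first gridline: x 0.3800, y 0.4734 (then +2.0000 / +1.1547)
    (1,4) via x @ 0.3800
    (1,5) via y @ 0.4734  # hit
  → r_3 = 0.4734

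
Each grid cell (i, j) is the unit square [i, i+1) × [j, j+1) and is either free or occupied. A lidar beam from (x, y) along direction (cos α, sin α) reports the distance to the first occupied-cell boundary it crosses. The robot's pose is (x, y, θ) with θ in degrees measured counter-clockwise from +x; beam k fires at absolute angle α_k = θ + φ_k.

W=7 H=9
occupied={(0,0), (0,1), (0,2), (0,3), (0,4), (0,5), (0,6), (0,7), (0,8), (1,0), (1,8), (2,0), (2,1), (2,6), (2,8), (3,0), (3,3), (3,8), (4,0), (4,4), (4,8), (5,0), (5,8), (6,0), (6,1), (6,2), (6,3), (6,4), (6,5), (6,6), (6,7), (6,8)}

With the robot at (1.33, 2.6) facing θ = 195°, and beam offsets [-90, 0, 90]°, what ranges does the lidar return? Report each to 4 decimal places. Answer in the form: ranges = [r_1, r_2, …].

beam 1: φ=-90°, α=105°
  d=(-0.2588,0.9659)  start (1,2)  tX=1.2750 tY=0.4141  stride 1/|dx|=3.8637 1/|dy|=1.0353
    cross y-line → (1,3), t=0.4141
    cross x-line → (0,3), t=1.2750 (wall)
  → r_1 = 1.2750
beam 2: φ=0°, α=195°
  d=(-0.9659,-0.2588)  start (1,2)  tX=0.3416 tY=2.3182  stride 1/|dx|=1.0353 1/|dy|=3.8637
    cross x-line → (0,2), t=0.3416 (wall)
  → r_2 = 0.3416
beam 3: φ=90°, α=285°
  d=(0.2588,-0.9659)  start (1,2)  tX=2.5887 tY=0.6212  stride 1/|dx|=3.8637 1/|dy|=1.0353
    cross y-line → (1,1), t=0.6212
    cross y-line → (1,0), t=1.6564 (wall)
  → r_3 = 1.6564

ranges = [1.2750, 0.3416, 1.6564]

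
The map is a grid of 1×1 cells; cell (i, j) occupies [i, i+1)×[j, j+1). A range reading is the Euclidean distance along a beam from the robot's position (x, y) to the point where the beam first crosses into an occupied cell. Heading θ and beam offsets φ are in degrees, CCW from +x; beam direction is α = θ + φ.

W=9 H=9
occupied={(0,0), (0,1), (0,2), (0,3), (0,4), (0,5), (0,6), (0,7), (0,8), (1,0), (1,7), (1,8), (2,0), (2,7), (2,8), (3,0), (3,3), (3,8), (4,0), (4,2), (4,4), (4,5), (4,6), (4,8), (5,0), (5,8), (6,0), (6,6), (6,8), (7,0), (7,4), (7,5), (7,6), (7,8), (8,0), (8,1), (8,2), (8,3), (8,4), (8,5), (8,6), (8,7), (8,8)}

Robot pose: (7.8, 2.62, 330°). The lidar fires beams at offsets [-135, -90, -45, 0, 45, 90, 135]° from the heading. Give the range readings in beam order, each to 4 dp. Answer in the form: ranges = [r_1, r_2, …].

ranges = [6.2592, 1.8706, 0.7727, 0.2309, 0.2071, 0.4000, 1.4287]

beam 1: φ=-135°, α=195°
  dir = (cos 195°, sin 195°) = (-0.9659, -0.2588); from cell (7,2)
  next x-line at t=0.8282, next y-line at t=2.3955; Δt_x=1.0353, Δt_y=3.8637
    x: enter (6,2) at t=0.8282
    x: enter (5,2) at t=1.8635
    y: enter (5,1) at t=2.3955
    x: enter (4,1) at t=2.8988
    x: enter (3,1) at t=3.9340
    x: enter (2,1) at t=4.9693
    x: enter (1,1) at t=6.0046
    y: enter (1,0) at t=6.2592 ← occupied
  → r_1 = 6.2592
beam 2: φ=-90°, α=240°
  dir = (cos 240°, sin 240°) = (-0.5000, -0.8660); from cell (7,2)
  next x-line at t=1.6000, next y-line at t=0.7159; Δt_x=2.0000, Δt_y=1.1547
    y: enter (7,1) at t=0.7159
    x: enter (6,1) at t=1.6000
    y: enter (6,0) at t=1.8706 ← occupied
  → r_2 = 1.8706
beam 3: φ=-45°, α=285°
  dir = (cos 285°, sin 285°) = (0.2588, -0.9659); from cell (7,2)
  next x-line at t=0.7727, next y-line at t=0.6419; Δt_x=3.8637, Δt_y=1.0353
    y: enter (7,1) at t=0.6419
    x: enter (8,1) at t=0.7727 ← occupied
  → r_3 = 0.7727
beam 4: φ=0°, α=330°
  dir = (cos 330°, sin 330°) = (0.8660, -0.5000); from cell (7,2)
  next x-line at t=0.2309, next y-line at t=1.2400; Δt_x=1.1547, Δt_y=2.0000
    x: enter (8,2) at t=0.2309 ← occupied
  → r_4 = 0.2309
beam 5: φ=45°, α=15°
  dir = (cos 15°, sin 15°) = (0.9659, 0.2588); from cell (7,2)
  next x-line at t=0.2071, next y-line at t=1.4682; Δt_x=1.0353, Δt_y=3.8637
    x: enter (8,2) at t=0.2071 ← occupied
  → r_5 = 0.2071
beam 6: φ=90°, α=60°
  dir = (cos 60°, sin 60°) = (0.5000, 0.8660); from cell (7,2)
  next x-line at t=0.4000, next y-line at t=0.4388; Δt_x=2.0000, Δt_y=1.1547
    x: enter (8,2) at t=0.4000 ← occupied
  → r_6 = 0.4000
beam 7: φ=135°, α=105°
  dir = (cos 105°, sin 105°) = (-0.2588, 0.9659); from cell (7,2)
  next x-line at t=3.0910, next y-line at t=0.3934; Δt_x=3.8637, Δt_y=1.0353
    y: enter (7,3) at t=0.3934
    y: enter (7,4) at t=1.4287 ← occupied
  → r_7 = 1.4287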